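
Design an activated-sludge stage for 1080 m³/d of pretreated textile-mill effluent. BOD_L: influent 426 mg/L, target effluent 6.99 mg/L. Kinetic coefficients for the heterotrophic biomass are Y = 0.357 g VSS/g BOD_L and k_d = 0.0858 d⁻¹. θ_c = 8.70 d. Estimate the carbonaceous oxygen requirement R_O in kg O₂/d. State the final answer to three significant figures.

The observed yield is Y_obs = Y/(1 + k_d·θ_c) = 0.357 / (1 + 0.0858 × 8.70) = 0.357 / 1.746 = 0.2044 g VSS per g BOD_L removed.
Substrate removed = Q·(S₀ − S) = 1080 m³/d × (426 − 6.99) g/m³ = 4.53×10^5 g/d = 452.5 kg/d.
P_X = Y_obs·Q·(S₀ − S) = 0.2044 × 452.5 = 92.50 kg VSS/d.
R_O = Q·ΔS − 1.42 P_X = 452.5 − 131.4 = 321.2 kg O₂/d.

R_O ≈ 321 kg O₂/d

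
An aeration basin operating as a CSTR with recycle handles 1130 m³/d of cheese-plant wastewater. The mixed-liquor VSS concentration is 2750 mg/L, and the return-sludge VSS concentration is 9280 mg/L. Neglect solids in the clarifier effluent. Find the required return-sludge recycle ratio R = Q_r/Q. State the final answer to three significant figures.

Mass balance around the secondary clarifier (neglecting effluent solids): R = X / (X_r − X) = 2750 / (9280 − 2750) = 0.4211.

R ≈ 0.421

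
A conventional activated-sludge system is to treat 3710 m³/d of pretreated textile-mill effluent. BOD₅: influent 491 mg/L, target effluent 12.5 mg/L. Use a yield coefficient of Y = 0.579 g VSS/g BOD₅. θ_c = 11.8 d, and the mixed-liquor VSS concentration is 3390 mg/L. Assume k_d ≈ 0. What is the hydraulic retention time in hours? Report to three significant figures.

V·X = Y·Q·ΔS·θ_c gives V = 0.579 × 3710 × (491 − 12.5) × 11.8 / 3390 = 3578 m³.
τ = V/Q = 3578/3710 = 0.9644 d, or 23.14 h.

τ ≈ 23.1 h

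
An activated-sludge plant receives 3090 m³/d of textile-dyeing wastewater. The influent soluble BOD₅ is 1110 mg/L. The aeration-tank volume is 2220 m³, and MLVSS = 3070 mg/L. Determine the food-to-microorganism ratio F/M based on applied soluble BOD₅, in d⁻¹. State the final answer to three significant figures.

F/M ≈ 0.503 d⁻¹

Food-to-microorganism ratio F/M = Q S₀ / (V X) = 3090 × 1110 / (2220 × 3070) = 0.5033 d⁻¹.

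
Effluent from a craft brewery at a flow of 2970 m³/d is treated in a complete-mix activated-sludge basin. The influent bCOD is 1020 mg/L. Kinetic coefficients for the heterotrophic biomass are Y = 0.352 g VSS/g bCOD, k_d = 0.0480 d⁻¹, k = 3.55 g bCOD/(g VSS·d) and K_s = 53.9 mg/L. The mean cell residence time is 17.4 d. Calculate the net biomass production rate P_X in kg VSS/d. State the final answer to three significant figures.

P_X ≈ 578 kg VSS/d

From the Monod/SRT balance for a CMAS, S = K_s·(1+k_d θ_c)/[θ_c·(Y k − k_d) − 1] = 53.9 × (1 + 0.0480 × 17.4) / [17.4 × (0.352 × 3.55 − 0.0480) − 1] = 98.92 / 19.91 = 4.969 mg/L.
The observed yield is Y_obs = Y/(1 + k_d·θ_c) = 0.352 / (1 + 0.0480 × 17.4) = 0.352 / 1.835 = 0.1918 g VSS per g bCOD removed.
ΔS = 1020 − 4.97 = 1015 mg/L, so the substrate removal rate is 2970 × 1015/1000 = 3015 kg bCOD/d.
So the net sludge growth is P_X = 0.1918 × 3015 = 578.2 kg VSS/d.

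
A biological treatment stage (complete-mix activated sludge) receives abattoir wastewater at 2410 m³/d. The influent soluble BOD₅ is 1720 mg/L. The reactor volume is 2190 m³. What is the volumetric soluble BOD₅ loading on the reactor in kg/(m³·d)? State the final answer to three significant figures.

Applied soluble BOD₅ load per unit volume = Q·S₀/V = (2410 × 1720/1000)/2190 = 1.893 kg soluble BOD₅·m⁻³·d⁻¹.

L_v ≈ 1.89 kg soluble BOD₅/(m³·d)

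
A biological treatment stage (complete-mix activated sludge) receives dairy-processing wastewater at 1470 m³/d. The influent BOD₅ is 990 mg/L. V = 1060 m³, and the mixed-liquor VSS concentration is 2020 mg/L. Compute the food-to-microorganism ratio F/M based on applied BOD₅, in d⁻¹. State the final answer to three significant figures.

F/M = Q·S₀ / (V·X) = 1470 × 990 / (1060 × 2020) = 0.6797 g BOD₅·(g VSS·d)⁻¹.

F/M ≈ 0.680 d⁻¹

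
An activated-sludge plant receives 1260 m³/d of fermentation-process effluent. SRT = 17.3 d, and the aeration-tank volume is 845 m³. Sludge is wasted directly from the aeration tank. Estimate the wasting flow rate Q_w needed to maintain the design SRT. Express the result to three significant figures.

Q_w ≈ 48.8 m³/d

With mixed-liquor wasting, θ_c = V/Q_w, so Q_w = V/θ_c = 845.0/17.3 = 48.84 m³/d.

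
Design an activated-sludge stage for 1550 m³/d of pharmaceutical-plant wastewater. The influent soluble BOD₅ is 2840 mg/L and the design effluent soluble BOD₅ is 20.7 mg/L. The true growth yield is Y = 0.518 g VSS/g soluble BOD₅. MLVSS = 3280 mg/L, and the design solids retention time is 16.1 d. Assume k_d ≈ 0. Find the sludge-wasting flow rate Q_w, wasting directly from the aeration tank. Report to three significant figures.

V·X = Y·Q·ΔS·θ_c gives V = 0.518 × 1550 × (2840 − 20.7) × 16.1 / 3280 = 11111 m³.
For wasting at MLVSS concentration, Q_w = V/θ_c = 11111/16.1 = 690.1 m³/d.

Q_w ≈ 690 m³/d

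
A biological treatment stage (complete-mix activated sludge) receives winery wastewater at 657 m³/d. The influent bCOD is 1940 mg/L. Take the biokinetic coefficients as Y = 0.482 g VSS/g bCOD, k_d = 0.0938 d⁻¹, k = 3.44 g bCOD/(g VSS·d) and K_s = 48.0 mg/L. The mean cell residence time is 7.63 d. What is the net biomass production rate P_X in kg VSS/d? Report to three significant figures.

P_X ≈ 357 kg VSS/d

From the Monod/SRT balance for a CMAS, S = K_s·(1+k_d θ_c)/[θ_c·(Y k − k_d) − 1] = 48.0 × (1 + 0.0938 × 7.63) / [7.63 × (0.482 × 3.44 − 0.0938) − 1] = 82.35 / 10.94 = 7.531 mg/L.
Y_obs = Y / (1 + k_d θ_c) = 0.482 / (1 + 0.0938 × 7.63) = 0.482 / 1.716 = 0.2809.
Q·(S₀ − S) = 657 × (1940 − 7.53) × 10⁻³ = 1270 kg/d removed.
P_X = Y_obs · Q(S₀ − S) = 0.2809 × 1270 = 356.7 kg VSS/d.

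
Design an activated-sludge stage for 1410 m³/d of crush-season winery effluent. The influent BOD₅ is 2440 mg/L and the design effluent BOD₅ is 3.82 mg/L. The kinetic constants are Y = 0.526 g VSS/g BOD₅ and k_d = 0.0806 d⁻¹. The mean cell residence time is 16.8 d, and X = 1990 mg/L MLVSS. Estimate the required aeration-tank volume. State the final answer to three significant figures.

From the SRT design equation V = Y Q (S₀−S) θ_c / [X (1 + k_d θ_c)] = 0.526 × 1410 × (2440 − 3.82) × 16.8 / [1990 × (1 + 0.0806 × 16.8)] = 3.04×10^7 / 4685 = 6480 m³.

V ≈ 6480 m³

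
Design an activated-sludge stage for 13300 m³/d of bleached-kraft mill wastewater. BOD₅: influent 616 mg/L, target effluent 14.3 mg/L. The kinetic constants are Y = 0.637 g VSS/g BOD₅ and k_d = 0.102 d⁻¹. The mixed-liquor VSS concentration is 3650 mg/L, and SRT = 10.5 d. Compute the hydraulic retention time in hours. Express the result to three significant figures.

Steady-state biomass mass balance: V·X·(1 + k_d·θ_c) = Y·Q·(S₀ − S)·θ_c, so V = 0.637 × 13300 × (616 − 14.3) × 10.5 / [3650 × (1 + 0.102 × 10.5)] = 5.35×10^7 / 7559 = 7081 m³.
τ = V/Q = 7081/13300 = 0.5324 d, or 12.78 h.

τ ≈ 12.8 h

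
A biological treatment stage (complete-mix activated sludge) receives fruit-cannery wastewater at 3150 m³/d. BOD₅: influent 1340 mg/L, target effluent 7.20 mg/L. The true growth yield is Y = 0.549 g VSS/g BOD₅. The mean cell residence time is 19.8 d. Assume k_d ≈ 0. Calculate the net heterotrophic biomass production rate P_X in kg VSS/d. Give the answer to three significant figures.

P_X ≈ 2300 kg VSS/d

Since k_d ≈ 0, Y_obs = Y = 0.549 g VSS/g BOD₅.
ΔS = 1340 − 7.20 = 1333 mg/L, so the substrate removal rate is 3150 × 1333/1000 = 4198 kg BOD₅/d.
P_X = Y_obs · Q(S₀ − S) = 0.5490 × 4198 = 2305 kg VSS/d.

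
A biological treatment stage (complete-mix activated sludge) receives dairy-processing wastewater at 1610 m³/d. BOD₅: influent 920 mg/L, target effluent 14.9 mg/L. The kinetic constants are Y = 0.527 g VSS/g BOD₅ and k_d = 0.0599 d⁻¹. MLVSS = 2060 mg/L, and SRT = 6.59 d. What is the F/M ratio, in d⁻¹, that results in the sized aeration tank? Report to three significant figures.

From the SRT design equation V = Y Q (S₀−S) θ_c / [X (1 + k_d θ_c)] = 0.527 × 1610 × (920 − 14.9) × 6.59 / [2060 × (1 + 0.0599 × 6.59)] = 5.06×10^6 / 2873 = 1761 m³.
F/M = applied load / biomass = Q·S₀/(V·X) = 1610 × 920 / (1761 × 2060) = 0.4082 d⁻¹.

F/M ≈ 0.408 d⁻¹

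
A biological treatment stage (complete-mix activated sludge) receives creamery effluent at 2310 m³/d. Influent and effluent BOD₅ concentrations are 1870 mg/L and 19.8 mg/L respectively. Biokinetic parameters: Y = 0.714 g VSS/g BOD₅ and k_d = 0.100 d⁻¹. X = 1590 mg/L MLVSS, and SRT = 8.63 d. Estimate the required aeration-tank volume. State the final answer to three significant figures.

V ≈ 8890 m³

Rearranging the biomass balance for a CMAS with decay, V = Y·Q·ΔS·θ_c / [X·(1+k_d θ_c)] = 0.714 × 2310 × (1870 − 19.8) × 8.63 / [1590 × (1 + 0.100 × 8.63)] = 2.63×10^7 / 2962 = 8891 m³.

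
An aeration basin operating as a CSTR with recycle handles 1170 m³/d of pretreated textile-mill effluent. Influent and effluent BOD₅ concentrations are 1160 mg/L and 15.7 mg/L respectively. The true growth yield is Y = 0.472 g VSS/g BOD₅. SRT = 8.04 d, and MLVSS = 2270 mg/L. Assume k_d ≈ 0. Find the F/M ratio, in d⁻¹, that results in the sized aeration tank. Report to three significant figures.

Biomass mass balance (decay neglected): V·X = Y·Q·(S₀ − S)·θ_c, so V = 0.472 × 1170 × (1160 − 15.7) × 8.04 / 2270 = 2238 m³.
Food-to-microorganism ratio F/M = Q S₀ / (V X) = 1170 × 1160 / (2238 × 2270) = 0.2671 d⁻¹.

F/M ≈ 0.267 d⁻¹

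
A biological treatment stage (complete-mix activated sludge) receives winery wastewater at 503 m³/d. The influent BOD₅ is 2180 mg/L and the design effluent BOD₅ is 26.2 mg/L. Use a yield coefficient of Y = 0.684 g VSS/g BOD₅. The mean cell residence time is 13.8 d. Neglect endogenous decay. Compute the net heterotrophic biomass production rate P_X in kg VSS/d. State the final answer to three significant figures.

No decay correction is needed, so Y_obs = Y = 0.684.
ΔS = 2180 − 26.2 = 2154 mg/L, so the substrate removal rate is 503 × 2154/1000 = 1083 kg BOD₅/d.
P_X = Y_obs · Q(S₀ − S) = 0.6840 × 1083 = 741.0 kg VSS/d.

P_X ≈ 741 kg VSS/d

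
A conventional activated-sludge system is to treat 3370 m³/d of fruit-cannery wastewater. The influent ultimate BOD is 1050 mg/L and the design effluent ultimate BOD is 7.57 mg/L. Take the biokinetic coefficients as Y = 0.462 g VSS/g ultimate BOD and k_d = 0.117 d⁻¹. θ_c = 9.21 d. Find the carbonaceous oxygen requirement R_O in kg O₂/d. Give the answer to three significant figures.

R_O ≈ 2400 kg O₂/d

Y_obs = Y / (1 + k_d θ_c) = 0.462 / (1 + 0.117 × 9.21) = 0.462 / 2.078 = 0.2224.
Mass of ultimate BOD removed per day: Q(S₀ − S) = 3370 × 1042 g/m³ = 3513 kg/d.
Biomass synthesised: P_X = Y_obs × 3513 = 781.2 kg VSS/d.
R_O = Q·ΔS − 1.42 P_X = 3513 − 1109 = 2404 kg O₂/d.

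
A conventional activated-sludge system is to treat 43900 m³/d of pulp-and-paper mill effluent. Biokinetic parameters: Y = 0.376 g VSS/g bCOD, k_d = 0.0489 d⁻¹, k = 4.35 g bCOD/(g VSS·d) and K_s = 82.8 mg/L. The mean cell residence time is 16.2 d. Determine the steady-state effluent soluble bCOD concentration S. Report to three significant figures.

For a completely mixed reactor with recycle the Lawrence–McCarty relation gives S = K_s·(1 + k_d·θ_c) / [θ_c·(Y·k − k_d) − 1] = 82.8 × (1 + 0.0489 × 16.2) / [16.2 × (0.376 × 4.35 − 0.0489) − 1] = 148.4 / 24.70 = 6.007 mg/L.

S ≈ 6.01 mg/L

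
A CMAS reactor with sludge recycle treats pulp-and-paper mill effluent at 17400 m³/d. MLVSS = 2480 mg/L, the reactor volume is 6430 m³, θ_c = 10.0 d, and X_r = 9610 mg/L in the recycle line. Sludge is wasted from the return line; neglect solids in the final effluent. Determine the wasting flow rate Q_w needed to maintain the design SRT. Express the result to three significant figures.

Q_w = (V·X)/(θ_c X_r) = 6430 × 2480 / (10.0 × 9610) = 165.9 m³/d.

Q_w ≈ 166 m³/d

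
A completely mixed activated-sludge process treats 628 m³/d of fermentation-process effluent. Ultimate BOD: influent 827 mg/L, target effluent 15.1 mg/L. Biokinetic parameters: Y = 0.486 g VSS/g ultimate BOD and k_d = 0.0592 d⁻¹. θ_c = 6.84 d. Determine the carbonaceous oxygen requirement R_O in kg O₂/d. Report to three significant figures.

R_O ≈ 259 kg O₂/d

Observed yield with endogenous decay: Y_obs = Y / (1 + k_d·θ_c) = 0.486 / (1 + 0.0592 × 6.84) = 0.486 / 1.405 = 0.3459 g VSS/g ultimate BOD.
Mass of ultimate BOD removed per day: Q(S₀ − S) = 628 × 811.9 g/m³ = 509.9 kg/d.
Net sludge production P_X = 0.3459 × 509.9 = 176.4 kg VSS/d.
R_O = Q·ΔS − 1.42 P_X = 509.9 − 250.5 = 259.4 kg O₂/d.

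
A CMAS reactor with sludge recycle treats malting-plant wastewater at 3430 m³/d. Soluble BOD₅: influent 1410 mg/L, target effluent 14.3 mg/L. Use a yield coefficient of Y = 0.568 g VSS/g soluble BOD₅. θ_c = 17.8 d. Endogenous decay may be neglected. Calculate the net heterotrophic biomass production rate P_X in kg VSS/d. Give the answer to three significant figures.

No decay correction is needed, so Y_obs = Y = 0.568.
Mass of soluble BOD₅ removed per day: Q(S₀ − S) = 3430 × 1396 g/m³ = 4787 kg/d.
P_X = Y_obs · Q(S₀ − S) = 0.5680 × 4787 = 2719 kg VSS/d.

P_X ≈ 2720 kg VSS/d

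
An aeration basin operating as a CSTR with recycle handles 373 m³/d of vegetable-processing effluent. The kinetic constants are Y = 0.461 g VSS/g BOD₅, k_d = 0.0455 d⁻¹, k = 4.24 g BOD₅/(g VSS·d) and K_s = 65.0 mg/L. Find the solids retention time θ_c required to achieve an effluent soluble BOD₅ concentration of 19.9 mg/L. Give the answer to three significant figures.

From 1/θ_c = Y·k·S/(K_s + S) − k_d: Y·k·S/(K_s+S) = 0.461 × 4.24 × 19.9 / (65.0 + 19.9) = 0.4582 d⁻¹.
1/θ_c = 0.4582 − 0.0455 = 0.4127 d⁻¹, so θ_c = 2.423 d.

θ_c ≈ 2.42 d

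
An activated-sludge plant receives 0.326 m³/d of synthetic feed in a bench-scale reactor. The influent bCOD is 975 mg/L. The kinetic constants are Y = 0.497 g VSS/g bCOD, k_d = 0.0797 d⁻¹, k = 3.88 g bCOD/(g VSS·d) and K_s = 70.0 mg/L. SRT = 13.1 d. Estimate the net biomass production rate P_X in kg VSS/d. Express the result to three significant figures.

P_X ≈ 0.0768 kg VSS/d

Effluent substrate depends only on kinetics and SRT: S = K_s(1 + k_d θ_c) / [θ_c(Yk − k_d) − 1] = 70.0 × (1 + 0.0797 × 13.1) / [13.1 × (0.497 × 3.88 − 0.0797) − 1] = 143.1 / 23.22 = 6.163 mg/L.
The observed yield is Y_obs = Y/(1 + k_d·θ_c) = 0.497 / (1 + 0.0797 × 13.1) = 0.497 / 2.044 = 0.2431 g VSS per g bCOD removed.
Substrate removed = Q·(S₀ − S) = 0.326 m³/d × (975 − 6.16) g/m³ = 3.16×10^2 g/d = 0.3158 kg/d.
Biomass produced: P_X = Y_obs·Q·ΔS = 0.2431 × 0.3158 ≈ 0.07679 kg VSS/d.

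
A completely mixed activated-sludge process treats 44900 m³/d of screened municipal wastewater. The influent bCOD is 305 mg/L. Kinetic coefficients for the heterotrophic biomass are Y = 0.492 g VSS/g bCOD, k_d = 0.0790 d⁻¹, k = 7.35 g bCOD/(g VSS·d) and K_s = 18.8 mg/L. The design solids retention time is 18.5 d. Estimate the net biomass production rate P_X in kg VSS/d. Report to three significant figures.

P_X ≈ 2730 kg VSS/d

Effluent substrate depends only on kinetics and SRT: S = K_s(1 + k_d θ_c) / [θ_c(Yk − k_d) − 1] = 18.8 × (1 + 0.0790 × 18.5) / [18.5 × (0.492 × 7.35 − 0.0790) − 1] = 46.28 / 64.44 = 0.7181 mg/L.
Observed yield with endogenous decay: Y_obs = Y / (1 + k_d·θ_c) = 0.492 / (1 + 0.0790 × 18.5) = 0.492 / 2.462 = 0.1999 g VSS/g bCOD.
Substrate removed = Q·(S₀ − S) = 44900 m³/d × (305 − 0.718) g/m³ = 1.37×10^7 g/d = 13662 kg/d.
P_X = Y_obs · Q(S₀ − S) = 0.1999 × 13662 = 2731 kg VSS/d.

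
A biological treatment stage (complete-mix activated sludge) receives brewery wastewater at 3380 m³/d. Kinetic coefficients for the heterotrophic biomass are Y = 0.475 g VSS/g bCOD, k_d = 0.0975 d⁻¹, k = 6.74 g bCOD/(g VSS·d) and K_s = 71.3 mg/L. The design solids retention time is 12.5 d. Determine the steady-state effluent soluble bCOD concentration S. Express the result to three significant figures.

Effluent substrate depends only on kinetics and SRT: S = K_s(1 + k_d θ_c) / [θ_c(Yk − k_d) − 1] = 71.3 × (1 + 0.0975 × 12.5) / [12.5 × (0.475 × 6.74 − 0.0975) − 1] = 158.2 / 37.80 = 4.185 mg/L.

S ≈ 4.19 mg/L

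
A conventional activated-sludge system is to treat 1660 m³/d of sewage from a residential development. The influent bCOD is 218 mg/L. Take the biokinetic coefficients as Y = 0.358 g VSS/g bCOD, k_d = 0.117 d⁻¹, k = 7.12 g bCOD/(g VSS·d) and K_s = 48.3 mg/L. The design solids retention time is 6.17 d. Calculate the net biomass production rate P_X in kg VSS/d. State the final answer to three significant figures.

P_X ≈ 73.2 kg VSS/d

From the Monod/SRT balance for a CMAS, S = K_s·(1+k_d θ_c)/[θ_c·(Y k − k_d) − 1] = 48.3 × (1 + 0.117 × 6.17) / [6.17 × (0.358 × 7.12 − 0.117) − 1] = 83.17 / 14.01 = 5.938 mg/L.
Observed yield with endogenous decay: Y_obs = Y / (1 + k_d·θ_c) = 0.358 / (1 + 0.117 × 6.17) = 0.358 / 1.722 = 0.2079 g VSS/g bCOD.
Mass of bCOD removed per day: Q(S₀ − S) = 1660 × 212.1 g/m³ = 352.0 kg/d.
P_X = Y_obs · Q(S₀ − S) = 0.2079 × 352.0 = 73.19 kg VSS/d.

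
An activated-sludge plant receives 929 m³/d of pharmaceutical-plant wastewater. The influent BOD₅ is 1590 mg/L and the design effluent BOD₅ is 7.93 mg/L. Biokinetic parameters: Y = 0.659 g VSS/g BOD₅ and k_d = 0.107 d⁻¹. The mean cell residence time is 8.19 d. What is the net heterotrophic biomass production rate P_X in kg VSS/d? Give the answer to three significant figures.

Y_obs = Y / (1 + k_d θ_c) = 0.659 / (1 + 0.107 × 8.19) = 0.659 / 1.876 = 0.3512.
Substrate removed = Q·(S₀ − S) = 929 m³/d × (1590 − 7.93) g/m³ = 1.47×10^6 g/d = 1470 kg/d.
So the net sludge growth is P_X = 0.3512 × 1470 = 516.2 kg VSS/d.

P_X ≈ 516 kg VSS/d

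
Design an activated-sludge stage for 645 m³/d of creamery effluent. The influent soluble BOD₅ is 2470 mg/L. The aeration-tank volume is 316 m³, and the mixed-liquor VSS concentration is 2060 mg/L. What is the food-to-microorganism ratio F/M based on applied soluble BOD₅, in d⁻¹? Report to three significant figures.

F/M ≈ 2.45 d⁻¹

Food-to-microorganism ratio F/M = Q S₀ / (V X) = 645 × 2470 / (316.0 × 2060) = 2.447 d⁻¹.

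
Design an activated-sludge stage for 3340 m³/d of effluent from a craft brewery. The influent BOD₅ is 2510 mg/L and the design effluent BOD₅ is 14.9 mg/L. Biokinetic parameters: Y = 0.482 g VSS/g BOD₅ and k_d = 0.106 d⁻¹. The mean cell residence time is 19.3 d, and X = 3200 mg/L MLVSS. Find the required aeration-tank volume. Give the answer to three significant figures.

V ≈ 7950 m³

Rearranging the biomass balance for a CMAS with decay, V = Y·Q·ΔS·θ_c / [X·(1+k_d θ_c)] = 0.482 × 3340 × (2510 − 14.9) × 19.3 / [3200 × (1 + 0.106 × 19.3)] = 7.75×10^7 / 9747 = 7954 m³.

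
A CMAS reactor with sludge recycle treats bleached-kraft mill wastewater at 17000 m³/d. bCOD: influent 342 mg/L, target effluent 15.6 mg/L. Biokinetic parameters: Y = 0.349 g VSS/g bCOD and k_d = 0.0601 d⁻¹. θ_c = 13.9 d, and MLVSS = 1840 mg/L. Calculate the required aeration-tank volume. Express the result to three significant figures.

V ≈ 7970 m³

From the SRT design equation V = Y Q (S₀−S) θ_c / [X (1 + k_d θ_c)] = 0.349 × 17000 × (342 − 15.6) × 13.9 / [1840 × (1 + 0.0601 × 13.9)] = 2.69×10^7 / 3377 = 7971 m³.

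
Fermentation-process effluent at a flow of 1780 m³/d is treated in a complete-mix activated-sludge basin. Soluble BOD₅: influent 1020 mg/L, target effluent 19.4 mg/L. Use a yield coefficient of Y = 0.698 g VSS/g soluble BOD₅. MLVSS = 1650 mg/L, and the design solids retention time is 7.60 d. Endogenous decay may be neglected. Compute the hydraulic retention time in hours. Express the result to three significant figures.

V·X = Y·Q·ΔS·θ_c gives V = 0.698 × 1780 × (1020 − 19.4) × 7.60 / 1650 = 5726 m³.
HRT = V/Q = 5726 m³ / 1780 m³·d⁻¹ = 3.217 d × 24 = 77.21 h.

τ ≈ 77.2 h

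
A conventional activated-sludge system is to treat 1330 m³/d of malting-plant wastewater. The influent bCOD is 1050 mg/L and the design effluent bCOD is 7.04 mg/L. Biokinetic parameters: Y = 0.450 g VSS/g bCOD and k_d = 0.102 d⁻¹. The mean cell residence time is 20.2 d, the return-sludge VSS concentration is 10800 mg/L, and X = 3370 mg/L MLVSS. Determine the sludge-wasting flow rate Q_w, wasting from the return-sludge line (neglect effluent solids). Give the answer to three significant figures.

From the SRT design equation V = Y Q (S₀−S) θ_c / [X (1 + k_d θ_c)] = 0.450 × 1330 × (1050 − 7.04) × 20.2 / [3370 × (1 + 0.102 × 20.2)] = 1.26×10^7 / 10314 = 1223 m³.
Wasting from the return line (neglecting effluent solids): Q_w = V·X / (θ_c·X_r) = 1223 × 3370 / (20.2 × 10800) = 18.89 m³/d.

Q_w ≈ 18.9 m³/d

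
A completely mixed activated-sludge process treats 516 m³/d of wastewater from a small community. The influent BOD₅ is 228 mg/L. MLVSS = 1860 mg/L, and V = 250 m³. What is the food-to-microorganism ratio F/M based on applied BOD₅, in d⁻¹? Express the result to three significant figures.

F/M = Q·S₀ / (V·X) = 516 × 228 / (250.0 × 1860) = 0.2530 g BOD₅·(g VSS·d)⁻¹.

F/M ≈ 0.253 d⁻¹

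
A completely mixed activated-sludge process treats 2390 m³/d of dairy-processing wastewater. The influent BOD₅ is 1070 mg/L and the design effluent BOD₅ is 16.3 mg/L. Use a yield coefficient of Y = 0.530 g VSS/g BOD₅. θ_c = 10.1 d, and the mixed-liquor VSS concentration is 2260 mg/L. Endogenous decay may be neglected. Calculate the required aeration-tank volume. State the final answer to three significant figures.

V ≈ 5960 m³

Biomass mass balance (decay neglected): V·X = Y·Q·(S₀ − S)·θ_c, so V = 0.530 × 2390 × (1070 − 16.3) × 10.1 / 2260 = 5965 m³.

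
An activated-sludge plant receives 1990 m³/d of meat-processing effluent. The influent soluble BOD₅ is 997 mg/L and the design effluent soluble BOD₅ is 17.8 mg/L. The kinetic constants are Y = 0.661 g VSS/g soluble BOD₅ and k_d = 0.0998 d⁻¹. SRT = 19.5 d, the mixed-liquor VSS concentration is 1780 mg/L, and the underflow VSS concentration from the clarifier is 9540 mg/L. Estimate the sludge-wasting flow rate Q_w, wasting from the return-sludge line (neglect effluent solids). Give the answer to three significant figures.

Steady-state biomass mass balance: V·X·(1 + k_d·θ_c) = Y·Q·(S₀ − S)·θ_c, so V = 0.661 × 1990 × (997 − 17.8) × 19.5 / [1780 × (1 + 0.0998 × 19.5)] = 2.51×10^7 / 5244 = 4790 m³.
Wasting from the return line (neglecting effluent solids): Q_w = V·X / (θ_c·X_r) = 4790 × 1780 / (19.5 × 9540) = 45.83 m³/d.

Q_w ≈ 45.8 m³/d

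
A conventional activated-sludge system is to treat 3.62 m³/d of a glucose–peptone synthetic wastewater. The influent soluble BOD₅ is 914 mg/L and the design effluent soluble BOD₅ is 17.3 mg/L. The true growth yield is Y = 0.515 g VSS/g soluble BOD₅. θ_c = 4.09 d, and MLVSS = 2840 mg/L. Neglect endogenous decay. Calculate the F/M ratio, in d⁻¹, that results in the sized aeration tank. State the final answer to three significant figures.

Biomass mass balance (decay neglected): V·X = Y·Q·(S₀ − S)·θ_c, so V = 0.515 × 3.62 × (914 − 17.3) × 4.09 / 2840 = 2.408 m³.
F/M = Q·S₀ / (V·X) = 3.62 × 914 / (2.408 × 2840) = 0.4839 g soluble BOD₅·(g VSS·d)⁻¹.

F/M ≈ 0.484 d⁻¹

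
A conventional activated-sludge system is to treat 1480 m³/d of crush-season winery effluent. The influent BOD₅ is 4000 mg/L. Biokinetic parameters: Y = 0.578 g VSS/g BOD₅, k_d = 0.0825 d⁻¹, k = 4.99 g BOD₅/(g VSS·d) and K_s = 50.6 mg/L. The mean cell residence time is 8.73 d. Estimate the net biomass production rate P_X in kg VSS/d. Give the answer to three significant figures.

P_X ≈ 1990 kg VSS/d

From the Monod/SRT balance for a CMAS, S = K_s·(1+k_d θ_c)/[θ_c·(Y k − k_d) − 1] = 50.6 × (1 + 0.0825 × 8.73) / [8.73 × (0.578 × 4.99 − 0.0825) − 1] = 87.04 / 23.46 = 3.710 mg/L.
The observed yield is Y_obs = Y/(1 + k_d·θ_c) = 0.578 / (1 + 0.0825 × 8.73) = 0.578 / 1.720 = 0.3360 g VSS per g BOD₅ removed.
Q·(S₀ − S) = 1480 × (4000 − 3.71) × 10⁻³ = 5915 kg/d removed.
Net biomass production P_X = Y_obs × Q·(S₀ − S) = 0.3360 × 5915 = 1987 kg VSS/d.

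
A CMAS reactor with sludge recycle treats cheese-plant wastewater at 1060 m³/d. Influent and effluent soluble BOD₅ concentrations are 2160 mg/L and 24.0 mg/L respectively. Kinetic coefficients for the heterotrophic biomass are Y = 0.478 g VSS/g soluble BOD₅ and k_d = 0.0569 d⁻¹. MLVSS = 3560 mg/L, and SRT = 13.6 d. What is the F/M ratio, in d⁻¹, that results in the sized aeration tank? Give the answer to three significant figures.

From the SRT design equation V = Y Q (S₀−S) θ_c / [X (1 + k_d θ_c)] = 0.478 × 1060 × (2160 − 24.0) × 13.6 / [3560 × (1 + 0.0569 × 13.6)] = 1.47×10^7 / 6315 = 2331 m³.
F/M = Q·S₀ / (V·X) = 1060 × 2160 / (2331 × 3560) = 0.2759 g soluble BOD₅·(g VSS·d)⁻¹.

F/M ≈ 0.276 d⁻¹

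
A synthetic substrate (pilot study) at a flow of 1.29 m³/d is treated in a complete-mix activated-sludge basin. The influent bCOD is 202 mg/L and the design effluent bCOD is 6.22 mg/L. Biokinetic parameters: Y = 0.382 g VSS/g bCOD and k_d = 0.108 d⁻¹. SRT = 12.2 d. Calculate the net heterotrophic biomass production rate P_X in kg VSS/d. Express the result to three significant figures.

Y_obs = Y / (1 + k_d θ_c) = 0.382 / (1 + 0.108 × 12.2) = 0.382 / 2.318 = 0.1648.
Substrate removed = Q·(S₀ − S) = 1.29 m³/d × (202 − 6.22) g/m³ = 2.53×10^2 g/d = 0.2526 kg/d.
So the net sludge growth is P_X = 0.1648 × 0.2526 = 0.04163 kg VSS/d.

P_X ≈ 0.0416 kg VSS/d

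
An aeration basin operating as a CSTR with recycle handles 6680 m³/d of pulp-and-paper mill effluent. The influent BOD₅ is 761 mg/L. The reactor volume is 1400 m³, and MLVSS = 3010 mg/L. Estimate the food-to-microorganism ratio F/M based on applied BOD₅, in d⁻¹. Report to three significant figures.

F/M = applied load / biomass = Q·S₀/(V·X) = 6680 × 761 / (1400 × 3010) = 1.206 d⁻¹.

F/M ≈ 1.21 d⁻¹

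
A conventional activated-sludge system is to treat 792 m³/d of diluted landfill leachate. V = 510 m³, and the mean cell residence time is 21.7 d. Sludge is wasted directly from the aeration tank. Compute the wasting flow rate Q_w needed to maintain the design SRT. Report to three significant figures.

With mixed-liquor wasting, θ_c = V/Q_w, so Q_w = V/θ_c = 510.0/21.7 = 23.50 m³/d.

Q_w ≈ 23.5 m³/d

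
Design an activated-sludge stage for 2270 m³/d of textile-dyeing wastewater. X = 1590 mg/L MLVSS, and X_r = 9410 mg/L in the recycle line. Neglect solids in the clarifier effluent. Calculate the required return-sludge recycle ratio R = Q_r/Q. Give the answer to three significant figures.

R ≈ 0.203

Mass balance around the secondary clarifier (neglecting effluent solids): R = X / (X_r − X) = 1590 / (9410 − 1590) = 0.2033.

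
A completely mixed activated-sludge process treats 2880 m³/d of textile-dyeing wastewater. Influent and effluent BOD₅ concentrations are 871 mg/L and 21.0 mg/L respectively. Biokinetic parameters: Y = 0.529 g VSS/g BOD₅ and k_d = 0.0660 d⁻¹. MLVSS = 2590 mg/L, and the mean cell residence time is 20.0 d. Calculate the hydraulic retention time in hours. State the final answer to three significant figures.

τ ≈ 35.9 h

From the SRT design equation V = Y Q (S₀−S) θ_c / [X (1 + k_d θ_c)] = 0.529 × 2880 × (871 − 21.0) × 20.0 / [2590 × (1 + 0.0660 × 20.0)] = 2.59×10^7 / 6009 = 4310 m³.
HRT = V/Q = 4310 m³ / 2880 m³·d⁻¹ = 1.497 d × 24 = 35.92 h.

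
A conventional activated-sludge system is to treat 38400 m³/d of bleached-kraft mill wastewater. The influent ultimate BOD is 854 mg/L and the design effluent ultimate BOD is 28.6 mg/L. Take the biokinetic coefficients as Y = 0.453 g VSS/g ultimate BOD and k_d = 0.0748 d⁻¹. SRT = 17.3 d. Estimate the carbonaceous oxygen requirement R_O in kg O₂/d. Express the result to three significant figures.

R_O ≈ 22800 kg O₂/d

The observed yield is Y_obs = Y/(1 + k_d·θ_c) = 0.453 / (1 + 0.0748 × 17.3) = 0.453 / 2.294 = 0.1975 g VSS per g ultimate BOD removed.
Substrate removed = Q·(S₀ − S) = 38400 m³/d × (854 − 28.6) g/m³ = 3.17×10^7 g/d = 31695 kg/d.
Net sludge production P_X = 0.1975 × 31695 = 6259 kg VSS/d.
R_O = Q·(S₀ − S) − 1.42·P_X = 31695 − 1.42 × 6259 = 22808 kg O₂/d.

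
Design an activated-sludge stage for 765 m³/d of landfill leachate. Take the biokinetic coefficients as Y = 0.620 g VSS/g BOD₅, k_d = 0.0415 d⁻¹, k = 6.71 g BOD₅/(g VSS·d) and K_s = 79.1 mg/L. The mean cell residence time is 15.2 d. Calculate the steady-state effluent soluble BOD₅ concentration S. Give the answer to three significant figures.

S ≈ 2.09 mg/L

Effluent substrate depends only on kinetics and SRT: S = K_s(1 + k_d θ_c) / [θ_c(Yk − k_d) − 1] = 79.1 × (1 + 0.0415 × 15.2) / [15.2 × (0.620 × 6.71 − 0.0415) − 1] = 129.0 / 61.60 = 2.094 mg/L.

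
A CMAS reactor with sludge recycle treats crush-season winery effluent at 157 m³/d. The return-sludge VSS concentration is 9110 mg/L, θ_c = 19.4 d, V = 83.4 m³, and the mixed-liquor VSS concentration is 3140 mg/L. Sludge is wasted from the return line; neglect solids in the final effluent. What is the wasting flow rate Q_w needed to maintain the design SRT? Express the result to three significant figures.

Q_w ≈ 1.48 m³/d

Q_w = (V·X)/(θ_c X_r) = 83.40 × 3140 / (19.4 × 9110) = 1.482 m³/d.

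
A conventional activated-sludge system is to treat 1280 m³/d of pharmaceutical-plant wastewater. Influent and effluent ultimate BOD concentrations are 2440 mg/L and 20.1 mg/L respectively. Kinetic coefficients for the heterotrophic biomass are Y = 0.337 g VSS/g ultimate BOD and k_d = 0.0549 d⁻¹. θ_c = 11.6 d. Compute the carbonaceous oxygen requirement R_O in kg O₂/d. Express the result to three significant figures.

R_O ≈ 2190 kg O₂/d

The observed yield is Y_obs = Y/(1 + k_d·θ_c) = 0.337 / (1 + 0.0549 × 11.6) = 0.337 / 1.637 = 0.2059 g VSS per g ultimate BOD removed.
Q·(S₀ − S) = 1280 × (2440 − 20.1) × 10⁻³ = 3097 kg/d removed.
Biomass synthesised: P_X = Y_obs × 3097 = 637.7 kg VSS/d.
R_O = Q·(S₀ − S) − 1.42·P_X = 3097 − 1.42 × 637.7 = 2192 kg O₂/d.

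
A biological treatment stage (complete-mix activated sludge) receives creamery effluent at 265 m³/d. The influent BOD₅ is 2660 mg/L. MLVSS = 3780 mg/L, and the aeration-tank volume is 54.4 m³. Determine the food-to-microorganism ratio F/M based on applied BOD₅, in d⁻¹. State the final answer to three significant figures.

F/M ≈ 3.43 d⁻¹

F/M = applied load / biomass = Q·S₀/(V·X) = 265 × 2660 / (54.40 × 3780) = 3.428 d⁻¹.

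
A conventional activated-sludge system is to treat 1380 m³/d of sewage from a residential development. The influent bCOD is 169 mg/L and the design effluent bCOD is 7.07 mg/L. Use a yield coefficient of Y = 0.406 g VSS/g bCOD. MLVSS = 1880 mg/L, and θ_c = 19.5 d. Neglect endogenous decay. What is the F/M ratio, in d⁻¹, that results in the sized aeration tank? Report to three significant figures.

V·X = Y·Q·ΔS·θ_c gives V = 0.406 × 1380 × (169 − 7.07) × 19.5 / 1880 = 941.0 m³.
F/M = applied load / biomass = Q·S₀/(V·X) = 1380 × 169 / (941.0 × 1880) = 0.1318 d⁻¹.

F/M ≈ 0.132 d⁻¹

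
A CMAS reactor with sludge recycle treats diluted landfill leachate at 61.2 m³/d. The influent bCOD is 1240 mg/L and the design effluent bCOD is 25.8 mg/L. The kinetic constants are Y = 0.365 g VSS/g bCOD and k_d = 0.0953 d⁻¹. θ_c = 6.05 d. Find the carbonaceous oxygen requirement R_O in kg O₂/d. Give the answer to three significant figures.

R_O ≈ 49.9 kg O₂/d

The observed yield is Y_obs = Y/(1 + k_d·θ_c) = 0.365 / (1 + 0.0953 × 6.05) = 0.365 / 1.577 = 0.2315 g VSS per g bCOD removed.
Q·(S₀ − S) = 61.2 × (1240 − 25.8) × 10⁻³ = 74.31 kg/d removed.
Biomass synthesised: P_X = Y_obs × 74.31 = 17.20 kg VSS/d.
R_O = Q·ΔS − 1.42 P_X = 74.31 − 24.43 = 49.88 kg O₂/d.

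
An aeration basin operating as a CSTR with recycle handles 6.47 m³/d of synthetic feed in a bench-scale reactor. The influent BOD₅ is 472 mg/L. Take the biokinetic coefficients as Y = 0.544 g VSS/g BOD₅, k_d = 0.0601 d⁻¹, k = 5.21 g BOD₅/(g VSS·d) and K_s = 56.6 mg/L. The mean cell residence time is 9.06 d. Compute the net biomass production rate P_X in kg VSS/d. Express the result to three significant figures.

P_X ≈ 1.07 kg VSS/d

For a completely mixed reactor with recycle the Lawrence–McCarty relation gives S = K_s·(1 + k_d·θ_c) / [θ_c·(Y·k − k_d) − 1] = 56.6 × (1 + 0.0601 × 9.06) / [9.06 × (0.544 × 5.21 − 0.0601) − 1] = 87.42 / 24.13 = 3.622 mg/L.
Observed yield with endogenous decay: Y_obs = Y / (1 + k_d·θ_c) = 0.544 / (1 + 0.0601 × 9.06) = 0.544 / 1.545 = 0.3522 g VSS/g BOD₅.
Substrate removed = Q·(S₀ − S) = 6.47 m³/d × (472 − 3.62) g/m³ = 3.03×10^3 g/d = 3.030 kg/d.
P_X = Y_obs · Q(S₀ − S) = 0.3522 × 3.030 = 1.067 kg VSS/d.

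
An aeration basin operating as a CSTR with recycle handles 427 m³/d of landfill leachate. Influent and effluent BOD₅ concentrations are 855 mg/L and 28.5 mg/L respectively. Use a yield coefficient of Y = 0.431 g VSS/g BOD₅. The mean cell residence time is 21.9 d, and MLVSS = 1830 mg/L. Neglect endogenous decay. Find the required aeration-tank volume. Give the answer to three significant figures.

Biomass mass balance (decay neglected): V·X = Y·Q·(S₀ − S)·θ_c, so V = 0.431 × 427 × (855 − 28.5) × 21.9 / 1830 = 1820 m³.

V ≈ 1820 m³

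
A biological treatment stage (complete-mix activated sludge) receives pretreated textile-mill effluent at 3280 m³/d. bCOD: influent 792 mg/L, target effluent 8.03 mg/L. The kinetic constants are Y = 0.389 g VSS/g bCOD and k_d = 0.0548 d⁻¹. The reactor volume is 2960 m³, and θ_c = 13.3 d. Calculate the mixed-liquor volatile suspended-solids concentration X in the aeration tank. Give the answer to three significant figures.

Solving the biomass balance for X: X = Y Q (S₀−S) θ_c / [V (1+k_d θ_c)] = 0.389 × 3280 × (792 − 8.03) × 13.3 / [2960 × (1 + 0.0548 × 13.3)] = 2600 mg/L.

X ≈ 2600 mg/L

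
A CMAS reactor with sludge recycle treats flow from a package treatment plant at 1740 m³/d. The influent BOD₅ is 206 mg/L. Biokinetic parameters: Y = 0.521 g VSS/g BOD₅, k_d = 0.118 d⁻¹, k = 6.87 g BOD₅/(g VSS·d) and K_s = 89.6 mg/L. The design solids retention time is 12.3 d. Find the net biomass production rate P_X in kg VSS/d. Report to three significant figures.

P_X ≈ 74.2 kg VSS/d

Effluent substrate depends only on kinetics and SRT: S = K_s(1 + k_d θ_c) / [θ_c(Yk − k_d) − 1] = 89.6 × (1 + 0.118 × 12.3) / [12.3 × (0.521 × 6.87 − 0.118) − 1] = 219.6 / 41.57 = 5.283 mg/L.
The observed yield is Y_obs = Y/(1 + k_d·θ_c) = 0.521 / (1 + 0.118 × 12.3) = 0.521 / 2.451 = 0.2125 g VSS per g BOD₅ removed.
ΔS = 206 − 5.28 = 200.7 mg/L, so the substrate removal rate is 1740 × 200.7/1000 = 349.3 kg BOD₅/d.
Net biomass production P_X = Y_obs × Q·(S₀ − S) = 0.2125 × 349.3 = 74.23 kg VSS/d.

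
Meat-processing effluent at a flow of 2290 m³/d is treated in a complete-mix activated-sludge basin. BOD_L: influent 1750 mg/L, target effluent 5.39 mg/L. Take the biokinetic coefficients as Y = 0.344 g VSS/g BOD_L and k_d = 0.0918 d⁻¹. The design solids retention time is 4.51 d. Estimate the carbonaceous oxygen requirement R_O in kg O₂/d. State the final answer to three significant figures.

R_O ≈ 2620 kg O₂/d

Observed yield with endogenous decay: Y_obs = Y / (1 + k_d·θ_c) = 0.344 / (1 + 0.0918 × 4.51) = 0.344 / 1.414 = 0.2433 g VSS/g BOD_L.
ΔS = 1750 − 5.39 = 1745 mg/L, so the substrate removal rate is 2290 × 1745/1000 = 3995 kg BOD_L/d.
P_X = Y_obs·Q·(S₀ − S) = 0.2433 × 3995 = 971.9 kg VSS/d.
R_O = Q·ΔS − 1.42 P_X = 3995 − 1380 = 2615 kg O₂/d.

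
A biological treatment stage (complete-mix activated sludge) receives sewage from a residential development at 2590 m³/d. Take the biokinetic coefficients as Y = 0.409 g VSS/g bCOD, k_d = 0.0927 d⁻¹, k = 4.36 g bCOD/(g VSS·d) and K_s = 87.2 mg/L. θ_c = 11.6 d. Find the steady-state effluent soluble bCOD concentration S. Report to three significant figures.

For a completely mixed reactor with recycle the Lawrence–McCarty relation gives S = K_s·(1 + k_d·θ_c) / [θ_c·(Y·k − k_d) − 1] = 87.2 × (1 + 0.0927 × 11.6) / [11.6 × (0.409 × 4.36 − 0.0927) − 1] = 181.0 / 18.61 = 9.724 mg/L.

S ≈ 9.72 mg/L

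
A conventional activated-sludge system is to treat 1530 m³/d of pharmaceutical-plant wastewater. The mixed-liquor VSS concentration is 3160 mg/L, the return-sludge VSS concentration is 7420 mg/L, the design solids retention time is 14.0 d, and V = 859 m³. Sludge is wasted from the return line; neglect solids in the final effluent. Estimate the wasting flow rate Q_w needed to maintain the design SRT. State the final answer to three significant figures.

Q_w ≈ 26.1 m³/d

Q_w = (V·X)/(θ_c X_r) = 859.0 × 3160 / (14.0 × 7420) = 26.13 m³/d.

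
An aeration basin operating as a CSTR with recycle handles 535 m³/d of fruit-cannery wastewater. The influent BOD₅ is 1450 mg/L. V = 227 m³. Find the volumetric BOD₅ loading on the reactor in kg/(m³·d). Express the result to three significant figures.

L_v ≈ 3.42 kg BOD₅/(m³·d)

Applied BOD₅ load per unit volume = Q·S₀/V = (535 × 1450/1000)/227.0 = 3.417 kg BOD₅·m⁻³·d⁻¹.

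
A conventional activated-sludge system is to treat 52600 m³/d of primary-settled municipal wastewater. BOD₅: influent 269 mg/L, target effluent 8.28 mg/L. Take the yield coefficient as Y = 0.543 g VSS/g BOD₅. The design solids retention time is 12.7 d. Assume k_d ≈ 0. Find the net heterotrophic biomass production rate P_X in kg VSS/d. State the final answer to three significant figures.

Since k_d ≈ 0, Y_obs = Y = 0.543 g VSS/g BOD₅.
Mass of BOD₅ removed per day: Q(S₀ − S) = 52600 × 260.7 g/m³ = 13714 kg/d.
P_X = Y_obs · Q(S₀ − S) = 0.5430 × 13714 = 7447 kg VSS/d.

P_X ≈ 7450 kg VSS/d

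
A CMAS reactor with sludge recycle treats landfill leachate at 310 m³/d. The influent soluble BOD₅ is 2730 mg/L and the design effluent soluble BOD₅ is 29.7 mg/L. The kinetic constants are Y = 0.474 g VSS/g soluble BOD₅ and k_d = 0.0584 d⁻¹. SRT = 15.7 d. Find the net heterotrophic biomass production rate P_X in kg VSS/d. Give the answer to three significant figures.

The observed yield is Y_obs = Y/(1 + k_d·θ_c) = 0.474 / (1 + 0.0584 × 15.7) = 0.474 / 1.917 = 0.2473 g VSS per g soluble BOD₅ removed.
Substrate removed = Q·(S₀ − S) = 310 m³/d × (2730 − 29.7) g/m³ = 8.37×10^5 g/d = 837.1 kg/d.
Biomass produced: P_X = Y_obs·Q·ΔS = 0.2473 × 837.1 ≈ 207.0 kg VSS/d.

P_X ≈ 207 kg VSS/d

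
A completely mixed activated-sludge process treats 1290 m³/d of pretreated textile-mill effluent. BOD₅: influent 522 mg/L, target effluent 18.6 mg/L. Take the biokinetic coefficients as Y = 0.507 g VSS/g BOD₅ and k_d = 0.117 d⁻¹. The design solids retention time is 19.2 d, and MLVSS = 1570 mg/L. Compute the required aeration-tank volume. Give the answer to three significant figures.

Rearranging the biomass balance for a CMAS with decay, V = Y·Q·ΔS·θ_c / [X·(1+k_d θ_c)] = 0.507 × 1290 × (522 − 18.6) × 19.2 / [1570 × (1 + 0.117 × 19.2)] = 6.32×10^6 / 5097 = 1240 m³.

V ≈ 1240 m³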